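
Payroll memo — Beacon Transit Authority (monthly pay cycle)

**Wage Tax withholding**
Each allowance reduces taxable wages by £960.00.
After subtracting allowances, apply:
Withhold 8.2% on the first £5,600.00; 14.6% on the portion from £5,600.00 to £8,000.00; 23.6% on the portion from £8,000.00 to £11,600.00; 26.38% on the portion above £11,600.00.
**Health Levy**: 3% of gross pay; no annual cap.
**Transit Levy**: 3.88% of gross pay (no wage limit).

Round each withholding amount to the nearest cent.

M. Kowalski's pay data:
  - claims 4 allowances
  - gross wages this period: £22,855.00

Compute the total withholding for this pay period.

Wage Tax: taxable = £22,855.00 − 4×£960.00 = £19,015.00
  £1,659.20 + 26.38% × (£19,015.00 − £11,600.00) = £1,659.20 + 26.38% × £7,415.00 = £3,615.28
Health Levy: 3% × £22,855.00 = £685.65
Transit Levy: 3.88% × £22,855.00 = £886.77
Total: £3,615.28 + £685.65 + £886.77 = £5,187.70

£5,187.70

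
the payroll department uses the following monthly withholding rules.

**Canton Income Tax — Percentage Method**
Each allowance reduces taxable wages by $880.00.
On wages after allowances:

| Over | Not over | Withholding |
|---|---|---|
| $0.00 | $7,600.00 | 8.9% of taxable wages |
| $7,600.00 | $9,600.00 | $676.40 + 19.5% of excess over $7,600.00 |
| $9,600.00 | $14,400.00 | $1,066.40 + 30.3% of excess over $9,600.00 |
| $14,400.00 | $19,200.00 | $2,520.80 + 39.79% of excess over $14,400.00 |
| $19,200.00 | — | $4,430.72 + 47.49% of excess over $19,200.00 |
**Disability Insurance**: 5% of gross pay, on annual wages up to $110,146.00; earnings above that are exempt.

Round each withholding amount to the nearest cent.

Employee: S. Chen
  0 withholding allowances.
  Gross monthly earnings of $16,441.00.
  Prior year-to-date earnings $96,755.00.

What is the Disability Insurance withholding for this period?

$669.55

Disability Insurance: cap $110,146.00 − YTD $96,755.00 = $13,391.00 subject; 5% × $13,391.00 = $669.55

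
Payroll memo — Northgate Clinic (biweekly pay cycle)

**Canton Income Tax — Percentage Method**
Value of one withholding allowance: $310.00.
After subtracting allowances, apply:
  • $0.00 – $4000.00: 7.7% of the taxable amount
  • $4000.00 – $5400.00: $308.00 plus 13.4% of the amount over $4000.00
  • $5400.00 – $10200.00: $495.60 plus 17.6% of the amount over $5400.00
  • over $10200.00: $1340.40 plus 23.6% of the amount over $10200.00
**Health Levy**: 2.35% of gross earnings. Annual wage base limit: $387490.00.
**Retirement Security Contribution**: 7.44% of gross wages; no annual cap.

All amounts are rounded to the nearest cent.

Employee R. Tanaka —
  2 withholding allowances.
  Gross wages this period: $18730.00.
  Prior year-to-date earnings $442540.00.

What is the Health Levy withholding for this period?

$0.00

Health Levy: YTD $442540.00 ≥ cap $387490.00 → $0.00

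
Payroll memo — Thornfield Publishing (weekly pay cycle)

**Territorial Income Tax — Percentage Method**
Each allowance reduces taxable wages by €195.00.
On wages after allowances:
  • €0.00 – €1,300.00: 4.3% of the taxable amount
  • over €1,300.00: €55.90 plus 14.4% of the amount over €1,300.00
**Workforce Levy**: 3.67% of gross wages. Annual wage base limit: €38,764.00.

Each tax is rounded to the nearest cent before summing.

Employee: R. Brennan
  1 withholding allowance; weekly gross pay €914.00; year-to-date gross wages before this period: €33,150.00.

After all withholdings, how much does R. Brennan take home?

€849.54

Territorial Income Tax: taxable = €914.00 − 1×€195.00 = €719.00
  4.3% × €719.00 = €30.92
Workforce Levy: 3.67% × €914.00 = €33.54
Total withheld: €30.92 + €33.54 = €64.46
Net pay: €914.00 − €64.46 = €849.54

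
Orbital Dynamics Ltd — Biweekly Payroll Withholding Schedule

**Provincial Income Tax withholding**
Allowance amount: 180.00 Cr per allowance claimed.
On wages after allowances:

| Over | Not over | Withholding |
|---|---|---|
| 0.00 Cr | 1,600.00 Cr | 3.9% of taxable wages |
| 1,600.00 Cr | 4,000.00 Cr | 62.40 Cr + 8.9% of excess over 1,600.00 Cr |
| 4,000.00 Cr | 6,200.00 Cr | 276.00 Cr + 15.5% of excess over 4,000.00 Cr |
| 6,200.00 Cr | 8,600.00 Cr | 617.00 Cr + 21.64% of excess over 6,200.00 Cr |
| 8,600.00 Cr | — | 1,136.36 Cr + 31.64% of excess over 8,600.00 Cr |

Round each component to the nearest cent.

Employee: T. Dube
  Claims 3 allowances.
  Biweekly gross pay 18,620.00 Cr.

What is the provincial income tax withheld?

4,135.83 Cr

Provincial Income Tax: taxable = 18,620.00 Cr − 3×180.00 Cr = 18,080.00 Cr
  1,136.36 Cr + 31.64% × (18,080.00 Cr − 8,600.00 Cr) = 1,136.36 Cr + 31.64% × 9,480.00 Cr = 4,135.83 Cr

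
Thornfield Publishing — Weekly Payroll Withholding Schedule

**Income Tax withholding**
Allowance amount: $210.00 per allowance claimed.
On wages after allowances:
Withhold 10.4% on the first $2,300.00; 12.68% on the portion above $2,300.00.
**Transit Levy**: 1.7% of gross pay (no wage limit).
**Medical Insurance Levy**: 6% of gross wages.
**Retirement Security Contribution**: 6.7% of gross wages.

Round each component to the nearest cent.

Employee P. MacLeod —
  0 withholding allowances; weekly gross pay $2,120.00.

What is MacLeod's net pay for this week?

Income Tax: taxable = $2,120.00
  10.4% × $2,120.00 = $220.48
Transit Levy: 1.7% × $2,120.00 = $36.04
Medical Insurance Levy: 6% × $2,120.00 = $127.20
Retirement Security Contribution: 6.7% × $2,120.00 = $142.04
Total withheld: $220.48 + $36.04 + $127.20 + $142.04 = $525.76
Net pay: $2,120.00 − $525.76 = $1,594.24

$1,594.24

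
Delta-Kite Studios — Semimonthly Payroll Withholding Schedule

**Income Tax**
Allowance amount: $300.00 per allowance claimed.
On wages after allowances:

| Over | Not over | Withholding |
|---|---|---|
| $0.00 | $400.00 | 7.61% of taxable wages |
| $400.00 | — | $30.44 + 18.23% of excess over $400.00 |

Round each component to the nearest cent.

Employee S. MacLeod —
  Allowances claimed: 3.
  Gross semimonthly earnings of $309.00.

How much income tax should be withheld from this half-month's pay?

$0.00

Income Tax: taxable = $309.00 − 3×$300.00 = $-591.00
  Taxable ≤ 0 → $0.00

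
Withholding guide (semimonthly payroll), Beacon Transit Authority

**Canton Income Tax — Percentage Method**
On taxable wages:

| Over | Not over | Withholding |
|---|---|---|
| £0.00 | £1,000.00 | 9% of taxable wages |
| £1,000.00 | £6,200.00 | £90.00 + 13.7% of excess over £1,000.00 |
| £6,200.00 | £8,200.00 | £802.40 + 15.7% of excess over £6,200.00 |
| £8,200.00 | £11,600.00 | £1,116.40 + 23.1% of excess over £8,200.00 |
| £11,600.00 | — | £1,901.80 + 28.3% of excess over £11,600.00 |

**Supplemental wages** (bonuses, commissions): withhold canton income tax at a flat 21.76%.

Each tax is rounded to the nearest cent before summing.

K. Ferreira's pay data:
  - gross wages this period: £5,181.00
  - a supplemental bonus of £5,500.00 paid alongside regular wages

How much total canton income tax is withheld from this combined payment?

£1,859.60

Canton Income Tax: taxable = £5,181.00
  £90.00 + 13.7% × (£5,181.00 − £1,000.00) = £90.00 + 13.7% × £4,181.00 = £662.80
Supplemental (21.76% flat on bonus): 21.76% × £5,500.00 = £1,196.80
Total canton income tax: £662.80 + £1,196.80 = £1,859.60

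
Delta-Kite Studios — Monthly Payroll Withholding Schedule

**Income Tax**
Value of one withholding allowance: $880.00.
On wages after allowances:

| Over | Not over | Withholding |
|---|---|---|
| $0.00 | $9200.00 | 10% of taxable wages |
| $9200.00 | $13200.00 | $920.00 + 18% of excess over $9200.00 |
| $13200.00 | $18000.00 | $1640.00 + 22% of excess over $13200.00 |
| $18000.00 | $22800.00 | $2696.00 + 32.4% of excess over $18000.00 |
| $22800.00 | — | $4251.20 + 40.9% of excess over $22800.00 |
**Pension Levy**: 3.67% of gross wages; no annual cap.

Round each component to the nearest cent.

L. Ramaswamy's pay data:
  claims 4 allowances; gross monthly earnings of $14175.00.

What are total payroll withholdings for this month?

Income Tax: taxable = $14175.00 − 4×$880.00 = $10655.00
  $920.00 + 18% × ($10655.00 − $9200.00) = $920.00 + 18% × $1455.00 = $1181.90
Pension Levy: 3.67% × $14175.00 = $520.22
Total: $1181.90 + $520.22 = $1702.12

$1702.12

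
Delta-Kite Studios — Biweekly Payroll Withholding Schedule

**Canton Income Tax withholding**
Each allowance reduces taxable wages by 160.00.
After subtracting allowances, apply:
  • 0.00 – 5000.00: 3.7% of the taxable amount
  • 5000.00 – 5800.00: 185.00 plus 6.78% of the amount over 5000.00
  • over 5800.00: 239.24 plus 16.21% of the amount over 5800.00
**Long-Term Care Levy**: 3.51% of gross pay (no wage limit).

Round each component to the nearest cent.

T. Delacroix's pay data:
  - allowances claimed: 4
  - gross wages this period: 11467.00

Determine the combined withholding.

Canton Income Tax: taxable = 11467.00 − 4×160.00 = 10827.00
  239.24 + 16.21% × (10827.00 − 5800.00) = 239.24 + 16.21% × 5027.00 = 1054.12
Long-Term Care Levy: 3.51% × 11467.00 = 402.49
Total: 1054.12 + 402.49 = 1456.61

1456.61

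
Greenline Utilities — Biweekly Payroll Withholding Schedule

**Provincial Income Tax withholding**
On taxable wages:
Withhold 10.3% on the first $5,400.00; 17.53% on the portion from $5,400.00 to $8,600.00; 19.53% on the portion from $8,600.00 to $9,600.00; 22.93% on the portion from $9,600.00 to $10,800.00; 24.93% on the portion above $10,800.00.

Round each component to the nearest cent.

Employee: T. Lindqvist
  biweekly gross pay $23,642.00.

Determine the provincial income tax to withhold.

$4,789.13

Provincial Income Tax: taxable = $23,642.00
  $1,587.62 + 24.93% × ($23,642.00 − $10,800.00) = $1,587.62 + 24.93% × $12,842.00 = $4,789.13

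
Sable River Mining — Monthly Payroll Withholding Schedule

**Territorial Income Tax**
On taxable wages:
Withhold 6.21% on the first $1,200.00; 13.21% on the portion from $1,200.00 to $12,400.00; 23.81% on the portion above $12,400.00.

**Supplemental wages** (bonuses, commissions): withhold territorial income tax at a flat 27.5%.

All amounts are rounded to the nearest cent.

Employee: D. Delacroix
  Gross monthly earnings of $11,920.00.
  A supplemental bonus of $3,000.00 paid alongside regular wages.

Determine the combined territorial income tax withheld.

$2,315.63

Territorial Income Tax: taxable = $11,920.00
  $74.52 + 13.21% × ($11,920.00 − $1,200.00) = $74.52 + 13.21% × $10,720.00 = $1,490.63
Supplemental (27.5% flat on bonus): 27.5% × $3,000.00 = $825.00
Total territorial income tax: $1,490.63 + $825.00 = $2,315.63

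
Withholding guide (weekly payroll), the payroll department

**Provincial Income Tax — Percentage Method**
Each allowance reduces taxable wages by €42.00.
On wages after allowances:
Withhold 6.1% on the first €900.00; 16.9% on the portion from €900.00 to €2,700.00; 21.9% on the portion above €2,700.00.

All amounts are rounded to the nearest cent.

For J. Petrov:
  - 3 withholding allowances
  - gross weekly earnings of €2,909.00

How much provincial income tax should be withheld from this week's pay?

Provincial Income Tax: taxable = €2,909.00 − 3×€42.00 = €2,783.00
  €359.10 + 21.9% × (€2,783.00 − €2,700.00) = €359.10 + 21.9% × €83.00 = €377.28

€377.28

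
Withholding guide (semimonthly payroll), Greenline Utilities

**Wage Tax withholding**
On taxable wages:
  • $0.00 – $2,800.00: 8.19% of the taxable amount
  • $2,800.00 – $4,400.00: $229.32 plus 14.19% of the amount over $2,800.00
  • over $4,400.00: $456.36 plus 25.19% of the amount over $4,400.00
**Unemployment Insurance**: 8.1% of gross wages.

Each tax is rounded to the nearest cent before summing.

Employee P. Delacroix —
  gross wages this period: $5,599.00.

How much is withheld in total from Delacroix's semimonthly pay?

$1,211.91

Wage Tax: taxable = $5,599.00
  $456.36 + 25.19% × ($5,599.00 − $4,400.00) = $456.36 + 25.19% × $1,199.00 = $758.39
Unemployment Insurance: 8.1% × $5,599.00 = $453.52
Total: $758.39 + $453.52 = $1,211.91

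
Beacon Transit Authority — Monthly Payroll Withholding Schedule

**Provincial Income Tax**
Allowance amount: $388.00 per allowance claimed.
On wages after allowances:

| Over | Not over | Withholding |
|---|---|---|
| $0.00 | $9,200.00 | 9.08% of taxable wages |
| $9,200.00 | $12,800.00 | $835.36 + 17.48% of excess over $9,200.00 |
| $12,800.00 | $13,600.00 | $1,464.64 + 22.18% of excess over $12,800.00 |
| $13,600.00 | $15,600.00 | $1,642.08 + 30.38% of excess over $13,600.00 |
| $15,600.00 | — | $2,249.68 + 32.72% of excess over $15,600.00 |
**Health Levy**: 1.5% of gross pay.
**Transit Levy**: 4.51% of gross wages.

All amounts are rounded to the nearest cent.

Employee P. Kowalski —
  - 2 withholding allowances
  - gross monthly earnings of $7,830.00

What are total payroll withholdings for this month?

$1,111.08

Provincial Income Tax: taxable = $7,830.00 − 2×$388.00 = $7,054.00
  9.08% × $7,054.00 = $640.50
Health Levy: 1.5% × $7,830.00 = $117.45
Transit Levy: 4.51% × $7,830.00 = $353.13
Total: $640.50 + $117.45 + $353.13 = $1,111.08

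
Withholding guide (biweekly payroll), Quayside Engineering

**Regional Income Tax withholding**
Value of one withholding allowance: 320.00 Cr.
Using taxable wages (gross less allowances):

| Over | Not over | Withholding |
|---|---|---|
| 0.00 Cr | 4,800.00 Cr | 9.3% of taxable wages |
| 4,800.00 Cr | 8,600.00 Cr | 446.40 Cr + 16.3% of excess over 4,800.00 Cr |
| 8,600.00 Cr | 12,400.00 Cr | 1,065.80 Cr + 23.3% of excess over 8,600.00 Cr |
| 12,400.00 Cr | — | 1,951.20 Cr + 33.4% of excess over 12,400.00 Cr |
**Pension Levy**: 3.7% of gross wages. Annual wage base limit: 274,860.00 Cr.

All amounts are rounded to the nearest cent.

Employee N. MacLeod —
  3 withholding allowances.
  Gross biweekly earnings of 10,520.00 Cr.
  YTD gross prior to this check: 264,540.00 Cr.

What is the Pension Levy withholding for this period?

381.84 Cr

Pension Levy: cap 274,860.00 Cr − YTD 264,540.00 Cr = 10,320.00 Cr subject; 3.7% × 10,320.00 Cr = 381.84 Cr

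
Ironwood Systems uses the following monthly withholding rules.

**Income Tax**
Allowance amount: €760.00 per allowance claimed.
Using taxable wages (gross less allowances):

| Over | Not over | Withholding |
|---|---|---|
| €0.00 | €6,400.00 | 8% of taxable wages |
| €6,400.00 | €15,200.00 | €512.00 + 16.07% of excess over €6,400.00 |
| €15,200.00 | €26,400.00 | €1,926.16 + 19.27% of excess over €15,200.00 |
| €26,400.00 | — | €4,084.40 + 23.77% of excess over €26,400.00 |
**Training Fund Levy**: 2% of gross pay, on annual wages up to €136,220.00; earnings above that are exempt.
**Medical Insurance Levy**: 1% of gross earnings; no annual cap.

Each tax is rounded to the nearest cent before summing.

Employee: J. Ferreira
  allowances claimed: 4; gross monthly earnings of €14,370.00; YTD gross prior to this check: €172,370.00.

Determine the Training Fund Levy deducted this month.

€0.00

Training Fund Levy: YTD €172,370.00 ≥ cap €136,220.00 → €0.00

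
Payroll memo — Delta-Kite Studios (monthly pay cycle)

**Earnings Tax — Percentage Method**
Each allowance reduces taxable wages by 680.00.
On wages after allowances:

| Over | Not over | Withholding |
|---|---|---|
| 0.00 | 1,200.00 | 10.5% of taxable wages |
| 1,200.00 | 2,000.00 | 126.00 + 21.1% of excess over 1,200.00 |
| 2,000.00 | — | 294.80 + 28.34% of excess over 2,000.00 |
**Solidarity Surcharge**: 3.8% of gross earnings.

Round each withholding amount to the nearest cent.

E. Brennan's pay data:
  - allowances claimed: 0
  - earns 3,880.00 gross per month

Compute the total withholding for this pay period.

Earnings Tax: taxable = 3,880.00
  294.80 + 28.34% × (3,880.00 − 2,000.00) = 294.80 + 28.34% × 1,880.00 = 827.59
Solidarity Surcharge: 3.8% × 3,880.00 = 147.44
Total: 827.59 + 147.44 = 975.03

975.03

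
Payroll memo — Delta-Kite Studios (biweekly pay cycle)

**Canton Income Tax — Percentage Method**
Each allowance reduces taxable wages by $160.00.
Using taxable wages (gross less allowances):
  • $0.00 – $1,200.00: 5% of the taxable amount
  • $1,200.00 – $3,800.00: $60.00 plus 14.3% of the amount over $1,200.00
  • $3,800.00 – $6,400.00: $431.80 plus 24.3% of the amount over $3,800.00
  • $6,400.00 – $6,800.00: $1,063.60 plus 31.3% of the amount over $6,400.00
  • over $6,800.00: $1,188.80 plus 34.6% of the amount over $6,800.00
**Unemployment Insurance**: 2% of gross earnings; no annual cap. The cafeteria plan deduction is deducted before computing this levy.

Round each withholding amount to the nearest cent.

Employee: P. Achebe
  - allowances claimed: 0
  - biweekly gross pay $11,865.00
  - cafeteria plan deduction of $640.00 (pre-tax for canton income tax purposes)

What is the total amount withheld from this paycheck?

Canton Income Tax: taxable = $11,865.00 − $640.00 = $11,225.00
  $1,188.80 + 34.6% × ($11,225.00 − $6,800.00) = $1,188.80 + 34.6% × $4,425.00 = $2,719.85
Unemployment Insurance: 2% × $11,225.00 = $224.50
Total: $2,719.85 + $224.50 = $2,944.35

$2,944.35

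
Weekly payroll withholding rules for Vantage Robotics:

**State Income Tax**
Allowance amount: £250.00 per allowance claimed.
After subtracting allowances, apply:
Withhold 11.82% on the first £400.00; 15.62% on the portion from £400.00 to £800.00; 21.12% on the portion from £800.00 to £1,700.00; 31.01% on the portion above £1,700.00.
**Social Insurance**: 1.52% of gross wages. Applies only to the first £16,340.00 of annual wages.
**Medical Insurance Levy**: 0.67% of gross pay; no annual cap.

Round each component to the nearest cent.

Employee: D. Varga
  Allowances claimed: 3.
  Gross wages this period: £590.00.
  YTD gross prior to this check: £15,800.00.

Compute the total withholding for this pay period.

£12.16

State Income Tax: taxable = £590.00 − 3×£250.00 = £-160.00
  Taxable ≤ 0 → £0.00
Social Insurance: cap £16,340.00 − YTD £15,800.00 = £540.00 subject; 1.52% × £540.00 = £8.21
Medical Insurance Levy: 0.67% × £590.00 = £3.95
Total: £0.00 + £8.21 + £3.95 = £12.16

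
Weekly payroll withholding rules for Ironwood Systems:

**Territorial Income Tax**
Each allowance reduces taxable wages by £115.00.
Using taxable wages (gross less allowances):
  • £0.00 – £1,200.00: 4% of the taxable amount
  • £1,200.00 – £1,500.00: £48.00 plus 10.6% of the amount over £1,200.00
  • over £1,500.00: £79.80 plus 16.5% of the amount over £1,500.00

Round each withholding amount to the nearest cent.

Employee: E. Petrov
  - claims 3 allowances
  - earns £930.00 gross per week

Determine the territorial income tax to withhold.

Territorial Income Tax: taxable = £930.00 − 3×£115.00 = £585.00
  4% × £585.00 = £23.40

£23.40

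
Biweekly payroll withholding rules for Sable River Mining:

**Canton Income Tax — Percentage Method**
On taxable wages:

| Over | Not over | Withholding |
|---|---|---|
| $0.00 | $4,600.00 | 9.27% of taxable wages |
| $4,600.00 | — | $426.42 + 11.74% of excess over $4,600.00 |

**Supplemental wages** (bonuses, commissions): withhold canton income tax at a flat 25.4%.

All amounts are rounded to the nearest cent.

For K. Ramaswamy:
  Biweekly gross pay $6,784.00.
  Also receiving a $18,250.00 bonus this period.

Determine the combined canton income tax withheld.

$5,318.32

Canton Income Tax: taxable = $6,784.00
  $426.42 + 11.74% × ($6,784.00 − $4,600.00) = $426.42 + 11.74% × $2,184.00 = $682.82
Supplemental (25.4% flat on bonus): 25.4% × $18,250.00 = $4,635.50
Total canton income tax: $682.82 + $4,635.50 = $5,318.32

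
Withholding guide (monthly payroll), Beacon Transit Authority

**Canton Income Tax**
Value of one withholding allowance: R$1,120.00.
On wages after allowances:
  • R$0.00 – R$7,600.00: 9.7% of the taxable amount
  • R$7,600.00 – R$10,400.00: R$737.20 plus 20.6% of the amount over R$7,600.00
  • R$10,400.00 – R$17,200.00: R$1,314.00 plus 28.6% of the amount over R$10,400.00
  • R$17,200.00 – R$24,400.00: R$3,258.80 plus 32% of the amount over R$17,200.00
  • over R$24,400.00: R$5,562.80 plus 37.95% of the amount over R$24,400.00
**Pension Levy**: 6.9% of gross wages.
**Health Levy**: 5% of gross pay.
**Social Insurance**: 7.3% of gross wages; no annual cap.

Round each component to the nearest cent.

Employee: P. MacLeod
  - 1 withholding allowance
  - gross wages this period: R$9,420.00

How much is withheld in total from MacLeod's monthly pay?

Canton Income Tax: taxable = R$9,420.00 − 1×R$1,120.00 = R$8,300.00
  R$737.20 + 20.6% × (R$8,300.00 − R$7,600.00) = R$737.20 + 20.6% × R$700.00 = R$881.40
Pension Levy: 6.9% × R$9,420.00 = R$649.98
Health Levy: 5% × R$9,420.00 = R$471.00
Social Insurance: 7.3% × R$9,420.00 = R$687.66
Total: R$881.40 + R$649.98 + R$471.00 + R$687.66 = R$2,690.04

R$2,690.04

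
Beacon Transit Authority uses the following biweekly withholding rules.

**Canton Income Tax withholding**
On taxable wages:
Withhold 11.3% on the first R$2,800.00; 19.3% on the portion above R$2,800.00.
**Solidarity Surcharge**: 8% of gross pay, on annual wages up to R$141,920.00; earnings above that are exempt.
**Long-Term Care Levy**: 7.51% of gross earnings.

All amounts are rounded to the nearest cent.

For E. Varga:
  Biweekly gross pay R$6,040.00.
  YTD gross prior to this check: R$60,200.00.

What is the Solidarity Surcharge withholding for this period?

R$483.20

Solidarity Surcharge: 8% × R$6,040.00 = R$483.20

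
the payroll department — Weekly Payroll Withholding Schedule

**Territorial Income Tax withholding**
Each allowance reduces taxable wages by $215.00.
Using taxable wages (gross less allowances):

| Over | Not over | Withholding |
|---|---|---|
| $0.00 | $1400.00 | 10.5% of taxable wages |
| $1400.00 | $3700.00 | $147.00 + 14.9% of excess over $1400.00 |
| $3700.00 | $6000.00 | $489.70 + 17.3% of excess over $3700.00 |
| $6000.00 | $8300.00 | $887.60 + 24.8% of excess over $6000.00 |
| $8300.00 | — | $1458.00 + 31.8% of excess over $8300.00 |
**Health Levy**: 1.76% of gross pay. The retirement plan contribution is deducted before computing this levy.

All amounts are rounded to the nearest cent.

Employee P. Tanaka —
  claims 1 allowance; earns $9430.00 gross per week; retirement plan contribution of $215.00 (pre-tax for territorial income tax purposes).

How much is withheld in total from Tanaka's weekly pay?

Territorial Income Tax: taxable = $9430.00 − $215.00 − 1×$215.00 = $9000.00
  $1458.00 + 31.8% × ($9000.00 − $8300.00) = $1458.00 + 31.8% × $700.00 = $1680.60
Health Levy: 1.76% × $9215.00 = $162.18
Total: $1680.60 + $162.18 = $1842.78

$1842.78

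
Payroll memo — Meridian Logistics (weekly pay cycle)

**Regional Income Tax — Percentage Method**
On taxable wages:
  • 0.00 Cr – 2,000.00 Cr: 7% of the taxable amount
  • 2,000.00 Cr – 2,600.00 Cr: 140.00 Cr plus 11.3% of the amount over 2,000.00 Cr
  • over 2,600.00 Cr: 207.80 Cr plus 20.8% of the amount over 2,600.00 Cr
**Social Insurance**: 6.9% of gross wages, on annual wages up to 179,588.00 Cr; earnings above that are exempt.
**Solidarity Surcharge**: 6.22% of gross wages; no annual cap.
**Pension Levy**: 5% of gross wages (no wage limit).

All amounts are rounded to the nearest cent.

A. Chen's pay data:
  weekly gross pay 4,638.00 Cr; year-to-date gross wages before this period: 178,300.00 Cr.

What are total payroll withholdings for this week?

1,240.95 Cr

Regional Income Tax: taxable = 4,638.00 Cr
  207.80 Cr + 20.8% × (4,638.00 Cr − 2,600.00 Cr) = 207.80 Cr + 20.8% × 2,038.00 Cr = 631.70 Cr
Social Insurance: cap 179,588.00 Cr − YTD 178,300.00 Cr = 1,288.00 Cr subject; 6.9% × 1,288.00 Cr = 88.87 Cr
Solidarity Surcharge: 6.22% × 4,638.00 Cr = 288.48 Cr
Pension Levy: 5% × 4,638.00 Cr = 231.90 Cr
Total: 631.70 Cr + 88.87 Cr + 288.48 Cr + 231.90 Cr = 1,240.95 Cr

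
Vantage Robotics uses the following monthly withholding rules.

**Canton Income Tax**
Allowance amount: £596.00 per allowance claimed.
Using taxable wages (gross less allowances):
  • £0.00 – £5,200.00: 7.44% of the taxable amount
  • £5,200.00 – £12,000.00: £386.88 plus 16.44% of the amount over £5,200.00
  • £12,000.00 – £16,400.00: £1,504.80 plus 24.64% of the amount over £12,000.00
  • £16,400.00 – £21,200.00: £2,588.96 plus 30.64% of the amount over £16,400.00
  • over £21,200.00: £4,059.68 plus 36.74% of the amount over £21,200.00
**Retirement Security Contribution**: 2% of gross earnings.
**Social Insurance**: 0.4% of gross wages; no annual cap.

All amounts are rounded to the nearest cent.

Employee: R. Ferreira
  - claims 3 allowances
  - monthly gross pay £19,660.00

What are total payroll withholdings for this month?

£3,511.82

Canton Income Tax: taxable = £19,660.00 − 3×£596.00 = £17,872.00
  £2,588.96 + 30.64% × (£17,872.00 − £16,400.00) = £2,588.96 + 30.64% × £1,472.00 = £3,039.98
Retirement Security Contribution: 2% × £19,660.00 = £393.20
Social Insurance: 0.4% × £19,660.00 = £78.64
Total: £3,039.98 + £393.20 + £78.64 = £3,511.82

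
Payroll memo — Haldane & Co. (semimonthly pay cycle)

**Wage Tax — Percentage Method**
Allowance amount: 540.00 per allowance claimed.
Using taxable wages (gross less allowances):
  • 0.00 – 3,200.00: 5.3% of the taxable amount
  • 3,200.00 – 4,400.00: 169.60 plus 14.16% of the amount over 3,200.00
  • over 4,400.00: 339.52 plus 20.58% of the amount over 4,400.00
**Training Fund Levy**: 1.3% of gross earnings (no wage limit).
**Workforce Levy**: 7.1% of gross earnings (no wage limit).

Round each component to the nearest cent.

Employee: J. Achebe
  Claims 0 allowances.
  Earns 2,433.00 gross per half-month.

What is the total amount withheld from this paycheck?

Wage Tax: taxable = 2,433.00
  5.3% × 2,433.00 = 128.95
Training Fund Levy: 1.3% × 2,433.00 = 31.63
Workforce Levy: 7.1% × 2,433.00 = 172.74
Total: 128.95 + 31.63 + 172.74 = 333.32

333.32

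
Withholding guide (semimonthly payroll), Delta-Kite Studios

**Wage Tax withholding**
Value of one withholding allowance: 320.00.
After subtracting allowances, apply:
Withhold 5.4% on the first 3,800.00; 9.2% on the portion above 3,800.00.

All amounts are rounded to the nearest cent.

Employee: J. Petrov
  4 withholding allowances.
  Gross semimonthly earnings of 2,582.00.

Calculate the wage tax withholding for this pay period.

70.31

Wage Tax: taxable = 2,582.00 − 4×320.00 = 1,302.00
  5.4% × 1,302.00 = 70.31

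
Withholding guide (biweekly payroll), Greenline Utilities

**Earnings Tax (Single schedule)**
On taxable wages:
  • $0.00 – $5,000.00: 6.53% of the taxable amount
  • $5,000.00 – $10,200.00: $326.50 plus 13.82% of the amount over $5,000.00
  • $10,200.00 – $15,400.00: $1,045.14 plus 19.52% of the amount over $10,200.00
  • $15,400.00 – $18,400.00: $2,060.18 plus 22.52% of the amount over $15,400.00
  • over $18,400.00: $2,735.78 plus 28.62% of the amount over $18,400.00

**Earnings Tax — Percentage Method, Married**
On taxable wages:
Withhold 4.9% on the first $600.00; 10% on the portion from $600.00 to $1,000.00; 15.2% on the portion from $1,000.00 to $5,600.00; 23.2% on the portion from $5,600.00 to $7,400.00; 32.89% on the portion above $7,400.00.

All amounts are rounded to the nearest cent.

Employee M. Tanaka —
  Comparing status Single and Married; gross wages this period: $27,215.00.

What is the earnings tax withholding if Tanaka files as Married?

Earnings Tax (Married): taxable = $27,215.00
  $1,186.20 + 32.89% × ($27,215.00 − $7,400.00) = $1,186.20 + 32.89% × $19,815.00 = $7,703.35

$7,703.35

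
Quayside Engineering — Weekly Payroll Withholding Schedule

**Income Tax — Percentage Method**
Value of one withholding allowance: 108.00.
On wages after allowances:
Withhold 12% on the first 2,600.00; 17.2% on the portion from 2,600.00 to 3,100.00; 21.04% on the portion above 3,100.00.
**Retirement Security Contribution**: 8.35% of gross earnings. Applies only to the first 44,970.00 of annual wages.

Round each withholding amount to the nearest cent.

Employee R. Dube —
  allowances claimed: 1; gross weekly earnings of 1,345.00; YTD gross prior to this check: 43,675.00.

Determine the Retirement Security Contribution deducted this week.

108.13

Retirement Security Contribution: cap 44,970.00 − YTD 43,675.00 = 1,295.00 subject; 8.35% × 1,295.00 = 108.13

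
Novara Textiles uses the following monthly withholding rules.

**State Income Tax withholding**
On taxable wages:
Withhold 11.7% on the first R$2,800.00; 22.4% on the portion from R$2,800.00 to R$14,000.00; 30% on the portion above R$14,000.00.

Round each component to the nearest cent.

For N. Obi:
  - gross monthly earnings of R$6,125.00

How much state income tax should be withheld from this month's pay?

State Income Tax: taxable = R$6,125.00
  R$327.60 + 22.4% × (R$6,125.00 − R$2,800.00) = R$327.60 + 22.4% × R$3,325.00 = R$1,072.40

R$1,072.40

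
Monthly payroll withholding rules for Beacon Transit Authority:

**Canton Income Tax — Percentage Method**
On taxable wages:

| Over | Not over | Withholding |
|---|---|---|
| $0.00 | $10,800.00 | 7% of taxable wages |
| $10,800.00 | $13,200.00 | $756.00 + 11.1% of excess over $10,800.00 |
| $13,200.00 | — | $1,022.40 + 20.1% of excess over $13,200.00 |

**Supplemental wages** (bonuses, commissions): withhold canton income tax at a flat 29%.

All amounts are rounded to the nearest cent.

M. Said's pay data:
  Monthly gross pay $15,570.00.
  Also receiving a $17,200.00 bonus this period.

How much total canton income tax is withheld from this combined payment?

Canton Income Tax: taxable = $15,570.00
  $1,022.40 + 20.1% × ($15,570.00 − $13,200.00) = $1,022.40 + 20.1% × $2,370.00 = $1,498.77
Supplemental (29% flat on bonus): 29% × $17,200.00 = $4,988.00
Total canton income tax: $1,498.77 + $4,988.00 = $6,486.77

$6,486.77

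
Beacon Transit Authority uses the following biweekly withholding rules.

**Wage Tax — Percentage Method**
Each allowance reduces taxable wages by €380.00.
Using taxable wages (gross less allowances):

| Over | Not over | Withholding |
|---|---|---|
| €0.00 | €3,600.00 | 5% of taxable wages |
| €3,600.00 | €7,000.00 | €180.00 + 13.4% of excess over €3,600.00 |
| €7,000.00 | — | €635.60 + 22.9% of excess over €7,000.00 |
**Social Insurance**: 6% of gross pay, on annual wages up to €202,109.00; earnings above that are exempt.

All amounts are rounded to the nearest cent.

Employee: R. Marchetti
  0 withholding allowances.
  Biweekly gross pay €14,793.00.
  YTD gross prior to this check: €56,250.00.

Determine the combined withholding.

€3,307.78

Wage Tax: taxable = €14,793.00
  €635.60 + 22.9% × (€14,793.00 − €7,000.00) = €635.60 + 22.9% × €7,793.00 = €2,420.20
Social Insurance: 6% × €14,793.00 = €887.58
Total: €2,420.20 + €887.58 = €3,307.78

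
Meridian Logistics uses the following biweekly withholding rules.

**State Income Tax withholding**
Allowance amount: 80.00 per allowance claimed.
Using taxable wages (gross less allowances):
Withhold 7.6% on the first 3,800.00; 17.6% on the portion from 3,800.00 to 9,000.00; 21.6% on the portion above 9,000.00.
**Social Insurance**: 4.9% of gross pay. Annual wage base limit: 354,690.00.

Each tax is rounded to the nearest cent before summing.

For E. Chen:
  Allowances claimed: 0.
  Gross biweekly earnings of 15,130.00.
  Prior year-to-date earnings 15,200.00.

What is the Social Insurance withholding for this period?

741.37

Social Insurance: 4.9% × 15,130.00 = 741.37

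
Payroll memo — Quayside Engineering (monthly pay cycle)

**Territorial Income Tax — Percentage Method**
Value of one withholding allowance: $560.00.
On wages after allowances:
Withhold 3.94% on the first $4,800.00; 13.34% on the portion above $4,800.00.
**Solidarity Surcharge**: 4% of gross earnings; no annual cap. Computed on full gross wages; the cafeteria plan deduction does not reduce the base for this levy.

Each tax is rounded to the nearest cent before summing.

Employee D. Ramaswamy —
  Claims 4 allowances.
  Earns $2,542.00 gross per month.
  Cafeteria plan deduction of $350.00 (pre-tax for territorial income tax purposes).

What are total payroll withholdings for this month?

Territorial Income Tax: taxable = $2,542.00 − $350.00 − 4×$560.00 = $-48.00
  Taxable ≤ 0 → $0.00
Solidarity Surcharge: 4% × $2,542.00 = $101.68
Total: $0.00 + $101.68 = $101.68

$101.68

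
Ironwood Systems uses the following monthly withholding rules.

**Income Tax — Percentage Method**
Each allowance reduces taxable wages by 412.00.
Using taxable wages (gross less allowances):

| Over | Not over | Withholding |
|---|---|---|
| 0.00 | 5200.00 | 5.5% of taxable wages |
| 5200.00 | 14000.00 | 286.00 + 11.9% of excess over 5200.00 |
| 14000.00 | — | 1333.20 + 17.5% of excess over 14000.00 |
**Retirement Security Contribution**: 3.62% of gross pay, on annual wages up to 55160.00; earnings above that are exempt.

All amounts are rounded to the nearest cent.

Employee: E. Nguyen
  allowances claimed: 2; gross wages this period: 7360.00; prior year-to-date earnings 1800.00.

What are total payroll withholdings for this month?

711.41

Income Tax: taxable = 7360.00 − 2×412.00 = 6536.00
  286.00 + 11.9% × (6536.00 − 5200.00) = 286.00 + 11.9% × 1336.00 = 444.98
Retirement Security Contribution: 3.62% × 7360.00 = 266.43
Total: 444.98 + 266.43 = 711.41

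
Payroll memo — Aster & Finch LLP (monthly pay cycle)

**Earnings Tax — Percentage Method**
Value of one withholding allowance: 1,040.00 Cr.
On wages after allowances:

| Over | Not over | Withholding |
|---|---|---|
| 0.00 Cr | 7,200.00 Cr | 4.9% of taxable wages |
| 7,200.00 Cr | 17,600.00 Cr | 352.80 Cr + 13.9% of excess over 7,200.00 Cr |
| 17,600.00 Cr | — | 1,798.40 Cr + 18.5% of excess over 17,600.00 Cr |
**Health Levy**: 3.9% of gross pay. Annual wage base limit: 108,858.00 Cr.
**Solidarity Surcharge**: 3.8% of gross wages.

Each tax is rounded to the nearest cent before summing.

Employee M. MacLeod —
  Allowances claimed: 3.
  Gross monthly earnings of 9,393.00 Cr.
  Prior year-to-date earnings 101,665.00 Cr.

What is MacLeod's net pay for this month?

Earnings Tax: taxable = 9,393.00 Cr − 3×1,040.00 Cr = 6,273.00 Cr
  4.9% × 6,273.00 Cr = 307.38 Cr
Health Levy: cap 108,858.00 Cr − YTD 101,665.00 Cr = 7,193.00 Cr subject; 3.9% × 7,193.00 Cr = 280.53 Cr
Solidarity Surcharge: 3.8% × 9,393.00 Cr = 356.93 Cr
Total withheld: 307.38 Cr + 280.53 Cr + 356.93 Cr = 944.84 Cr
Net pay: 9,393.00 Cr − 944.84 Cr = 8,448.16 Cr

8,448.16 Cr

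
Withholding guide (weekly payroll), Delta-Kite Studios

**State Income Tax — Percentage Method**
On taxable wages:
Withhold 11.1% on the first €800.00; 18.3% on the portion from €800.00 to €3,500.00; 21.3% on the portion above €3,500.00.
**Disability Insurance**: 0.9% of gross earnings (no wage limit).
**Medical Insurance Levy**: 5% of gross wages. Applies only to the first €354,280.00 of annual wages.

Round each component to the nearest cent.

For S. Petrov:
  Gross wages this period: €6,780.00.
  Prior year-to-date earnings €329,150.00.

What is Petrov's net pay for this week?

€5,098.44

State Income Tax: taxable = €6,780.00
  €582.90 + 21.3% × (€6,780.00 − €3,500.00) = €582.90 + 21.3% × €3,280.00 = €1,281.54
Disability Insurance: 0.9% × €6,780.00 = €61.02
Medical Insurance Levy: 5% × €6,780.00 = €339.00
Total withheld: €1,281.54 + €61.02 + €339.00 = €1,681.56
Net pay: €6,780.00 − €1,681.56 = €5,098.44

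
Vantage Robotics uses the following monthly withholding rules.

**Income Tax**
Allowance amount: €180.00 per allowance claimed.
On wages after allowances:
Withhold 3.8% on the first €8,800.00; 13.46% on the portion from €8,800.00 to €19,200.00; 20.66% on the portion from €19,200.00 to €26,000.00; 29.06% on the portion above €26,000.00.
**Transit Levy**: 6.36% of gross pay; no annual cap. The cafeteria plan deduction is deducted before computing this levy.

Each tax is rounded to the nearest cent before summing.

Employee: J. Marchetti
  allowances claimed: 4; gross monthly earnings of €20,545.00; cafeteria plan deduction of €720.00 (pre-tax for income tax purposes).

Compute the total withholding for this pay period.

€2,982.32

Income Tax: taxable = €20,545.00 − €720.00 − 4×€180.00 = €19,105.00
  €334.40 + 13.46% × (€19,105.00 − €8,800.00) = €334.40 + 13.46% × €10,305.00 = €1,721.45
Transit Levy: 6.36% × €19,825.00 = €1,260.87
Total: €1,721.45 + €1,260.87 = €2,982.32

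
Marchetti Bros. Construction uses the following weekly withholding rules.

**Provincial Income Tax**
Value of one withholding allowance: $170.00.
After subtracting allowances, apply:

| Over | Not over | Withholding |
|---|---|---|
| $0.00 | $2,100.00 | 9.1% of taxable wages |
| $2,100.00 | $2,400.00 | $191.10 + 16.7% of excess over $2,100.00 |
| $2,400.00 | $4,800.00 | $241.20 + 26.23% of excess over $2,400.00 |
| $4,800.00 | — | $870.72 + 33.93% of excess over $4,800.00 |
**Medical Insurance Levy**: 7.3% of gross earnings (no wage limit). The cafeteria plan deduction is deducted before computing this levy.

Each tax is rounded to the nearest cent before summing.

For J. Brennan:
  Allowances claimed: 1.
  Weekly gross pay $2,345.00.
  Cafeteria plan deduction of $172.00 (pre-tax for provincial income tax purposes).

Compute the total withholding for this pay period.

Provincial Income Tax: taxable = $2,345.00 − $172.00 − 1×$170.00 = $2,003.00
  9.1% × $2,003.00 = $182.27
Medical Insurance Levy: 7.3% × $2,173.00 = $158.63
Total: $182.27 + $158.63 = $340.90

$340.90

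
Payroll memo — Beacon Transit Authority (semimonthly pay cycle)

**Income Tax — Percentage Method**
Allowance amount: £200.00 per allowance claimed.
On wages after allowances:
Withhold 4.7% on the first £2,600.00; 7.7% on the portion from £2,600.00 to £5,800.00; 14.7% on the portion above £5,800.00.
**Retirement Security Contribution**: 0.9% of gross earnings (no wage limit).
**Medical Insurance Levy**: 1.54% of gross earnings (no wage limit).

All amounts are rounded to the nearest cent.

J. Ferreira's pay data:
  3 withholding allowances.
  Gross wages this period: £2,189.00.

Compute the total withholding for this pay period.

£128.09

Income Tax: taxable = £2,189.00 − 3×£200.00 = £1,589.00
  4.7% × £1,589.00 = £74.68
Retirement Security Contribution: 0.9% × £2,189.00 = £19.70
Medical Insurance Levy: 1.54% × £2,189.00 = £33.71
Total: £74.68 + £19.70 + £33.71 = £128.09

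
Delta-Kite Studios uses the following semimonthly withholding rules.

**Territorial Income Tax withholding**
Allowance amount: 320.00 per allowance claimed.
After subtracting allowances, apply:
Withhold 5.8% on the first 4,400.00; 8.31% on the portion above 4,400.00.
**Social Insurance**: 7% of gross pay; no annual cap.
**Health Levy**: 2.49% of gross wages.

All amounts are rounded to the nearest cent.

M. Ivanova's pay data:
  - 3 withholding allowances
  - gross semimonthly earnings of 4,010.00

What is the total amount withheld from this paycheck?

Territorial Income Tax: taxable = 4,010.00 − 3×320.00 = 3,050.00
  5.8% × 3,050.00 = 176.90
Social Insurance: 7% × 4,010.00 = 280.70
Health Levy: 2.49% × 4,010.00 = 99.85
Total: 176.90 + 280.70 + 99.85 = 557.45

557.45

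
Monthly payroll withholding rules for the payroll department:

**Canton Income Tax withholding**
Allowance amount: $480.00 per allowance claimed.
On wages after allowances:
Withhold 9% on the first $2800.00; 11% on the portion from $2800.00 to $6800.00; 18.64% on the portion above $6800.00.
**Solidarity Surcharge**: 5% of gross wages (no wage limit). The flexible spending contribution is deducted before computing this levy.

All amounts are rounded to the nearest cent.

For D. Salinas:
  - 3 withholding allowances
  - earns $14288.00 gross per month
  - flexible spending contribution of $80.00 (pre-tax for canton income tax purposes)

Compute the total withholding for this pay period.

Canton Income Tax: taxable = $14288.00 − $80.00 − 3×$480.00 = $12768.00
  $692.00 + 18.64% × ($12768.00 − $6800.00) = $692.00 + 18.64% × $5968.00 = $1804.44
Solidarity Surcharge: 5% × $14208.00 = $710.40
Total: $1804.44 + $710.40 = $2514.84

$2514.84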